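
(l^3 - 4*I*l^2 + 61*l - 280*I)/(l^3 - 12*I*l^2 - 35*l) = (l + 8*I)/l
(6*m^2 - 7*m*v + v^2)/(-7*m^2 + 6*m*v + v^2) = (-6*m + v)/(7*m + v)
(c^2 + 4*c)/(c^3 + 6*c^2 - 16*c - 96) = c/(c^2 + 2*c - 24)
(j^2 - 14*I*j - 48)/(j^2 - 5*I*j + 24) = (j - 6*I)/(j + 3*I)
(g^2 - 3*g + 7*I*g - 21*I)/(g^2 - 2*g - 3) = (g + 7*I)/(g + 1)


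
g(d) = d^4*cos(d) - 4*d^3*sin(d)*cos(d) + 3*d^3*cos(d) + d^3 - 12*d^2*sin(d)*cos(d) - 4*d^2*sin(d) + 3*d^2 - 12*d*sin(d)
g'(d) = -d^4*sin(d) + 4*d^3*sin(d)^2 - 3*d^3*sin(d) - 4*d^3*cos(d)^2 + 4*d^3*cos(d) + 12*d^2*sin(d)^2 - 12*d^2*sin(d)*cos(d) - 12*d^2*cos(d)^2 + 5*d^2*cos(d) + 3*d^2 - 24*d*sin(d)*cos(d) - 8*d*sin(d) - 12*d*cos(d) + 6*d - 12*sin(d)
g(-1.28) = -3.56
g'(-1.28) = 6.19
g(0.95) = -13.42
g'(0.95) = -23.60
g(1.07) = -16.08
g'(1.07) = -20.17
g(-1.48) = -4.88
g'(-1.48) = 6.64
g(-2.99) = 0.28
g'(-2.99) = 27.44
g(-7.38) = 292.53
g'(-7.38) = 711.44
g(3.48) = -247.49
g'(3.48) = -332.01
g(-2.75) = 2.98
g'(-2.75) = -2.27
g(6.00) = 2598.62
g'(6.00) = 698.13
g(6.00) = 2598.62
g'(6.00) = 698.13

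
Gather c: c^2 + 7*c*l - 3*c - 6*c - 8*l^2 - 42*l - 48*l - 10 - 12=c^2 + c*(7*l - 9) - 8*l^2 - 90*l - 22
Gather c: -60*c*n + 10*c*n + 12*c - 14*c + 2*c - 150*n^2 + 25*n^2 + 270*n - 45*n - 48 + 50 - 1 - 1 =-50*c*n - 125*n^2 + 225*n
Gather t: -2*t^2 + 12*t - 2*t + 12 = -2*t^2 + 10*t + 12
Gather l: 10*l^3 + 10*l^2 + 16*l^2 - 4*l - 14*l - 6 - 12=10*l^3 + 26*l^2 - 18*l - 18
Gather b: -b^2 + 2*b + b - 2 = -b^2 + 3*b - 2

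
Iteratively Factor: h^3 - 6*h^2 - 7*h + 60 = (h - 4)*(h^2 - 2*h - 15) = (h - 5)*(h - 4)*(h + 3)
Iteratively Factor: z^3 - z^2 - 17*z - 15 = (z + 1)*(z^2 - 2*z - 15) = (z - 5)*(z + 1)*(z + 3)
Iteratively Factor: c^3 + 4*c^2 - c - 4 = (c + 4)*(c^2 - 1) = (c + 1)*(c + 4)*(c - 1)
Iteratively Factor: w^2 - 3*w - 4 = (w - 4)*(w + 1)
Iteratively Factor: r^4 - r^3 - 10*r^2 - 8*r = (r + 1)*(r^3 - 2*r^2 - 8*r) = r*(r + 1)*(r^2 - 2*r - 8) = r*(r + 1)*(r + 2)*(r - 4)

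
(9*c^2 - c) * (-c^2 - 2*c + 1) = -9*c^4 - 17*c^3 + 11*c^2 - c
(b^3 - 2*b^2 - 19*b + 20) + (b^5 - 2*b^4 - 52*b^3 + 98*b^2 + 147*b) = b^5 - 2*b^4 - 51*b^3 + 96*b^2 + 128*b + 20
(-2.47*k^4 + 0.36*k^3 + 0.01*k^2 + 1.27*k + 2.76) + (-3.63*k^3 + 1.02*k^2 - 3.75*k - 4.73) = -2.47*k^4 - 3.27*k^3 + 1.03*k^2 - 2.48*k - 1.97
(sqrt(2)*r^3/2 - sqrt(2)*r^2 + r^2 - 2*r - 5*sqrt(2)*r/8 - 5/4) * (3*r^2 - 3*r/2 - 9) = 3*sqrt(2)*r^5/2 - 15*sqrt(2)*r^4/4 + 3*r^4 - 15*r^3/2 - 39*sqrt(2)*r^3/8 - 39*r^2/4 + 159*sqrt(2)*r^2/16 + 45*sqrt(2)*r/8 + 159*r/8 + 45/4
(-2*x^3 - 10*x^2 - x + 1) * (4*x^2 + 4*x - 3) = -8*x^5 - 48*x^4 - 38*x^3 + 30*x^2 + 7*x - 3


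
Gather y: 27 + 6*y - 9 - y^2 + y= -y^2 + 7*y + 18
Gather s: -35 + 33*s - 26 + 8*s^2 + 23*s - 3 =8*s^2 + 56*s - 64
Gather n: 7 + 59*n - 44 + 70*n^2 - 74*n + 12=70*n^2 - 15*n - 25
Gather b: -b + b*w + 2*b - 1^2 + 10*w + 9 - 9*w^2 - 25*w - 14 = b*(w + 1) - 9*w^2 - 15*w - 6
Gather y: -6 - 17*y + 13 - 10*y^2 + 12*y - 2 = -10*y^2 - 5*y + 5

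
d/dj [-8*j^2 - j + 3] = -16*j - 1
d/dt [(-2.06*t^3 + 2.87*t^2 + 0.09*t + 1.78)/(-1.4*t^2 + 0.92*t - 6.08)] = (2.884*t^4 - 3.7904*t^3 + 40.3408*t^2 - 29.9152*t - 2.1848)/(1.96*t^4 - 2.576*t^3 + 17.8704*t^2 - 11.1872*t + 36.9664)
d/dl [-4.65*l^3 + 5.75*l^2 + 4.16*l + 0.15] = -13.95*l^2 + 11.5*l + 4.16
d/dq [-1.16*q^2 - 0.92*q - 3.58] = -2.32*q - 0.92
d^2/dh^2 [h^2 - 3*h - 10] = 2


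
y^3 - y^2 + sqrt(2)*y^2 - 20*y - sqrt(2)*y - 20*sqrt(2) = (y - 5)*(y + 4)*(y + sqrt(2))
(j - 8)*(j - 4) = j^2 - 12*j + 32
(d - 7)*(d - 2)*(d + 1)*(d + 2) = d^4 - 6*d^3 - 11*d^2 + 24*d + 28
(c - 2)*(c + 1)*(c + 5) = c^3 + 4*c^2 - 7*c - 10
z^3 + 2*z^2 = z^2*(z + 2)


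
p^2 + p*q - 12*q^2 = (p - 3*q)*(p + 4*q)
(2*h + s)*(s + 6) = 2*h*s + 12*h + s^2 + 6*s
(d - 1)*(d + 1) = d^2 - 1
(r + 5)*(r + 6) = r^2 + 11*r + 30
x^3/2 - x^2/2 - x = x*(x/2 + 1/2)*(x - 2)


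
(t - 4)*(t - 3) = t^2 - 7*t + 12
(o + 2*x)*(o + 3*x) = o^2 + 5*o*x + 6*x^2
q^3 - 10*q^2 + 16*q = q*(q - 8)*(q - 2)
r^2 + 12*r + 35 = (r + 5)*(r + 7)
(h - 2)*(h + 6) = h^2 + 4*h - 12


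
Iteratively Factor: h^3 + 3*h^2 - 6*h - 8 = (h - 2)*(h^2 + 5*h + 4) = (h - 2)*(h + 4)*(h + 1)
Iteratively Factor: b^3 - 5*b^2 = (b)*(b^2 - 5*b) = b^2*(b - 5)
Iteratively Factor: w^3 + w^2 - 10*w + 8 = (w + 4)*(w^2 - 3*w + 2) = (w - 1)*(w + 4)*(w - 2)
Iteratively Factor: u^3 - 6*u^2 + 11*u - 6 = (u - 2)*(u^2 - 4*u + 3) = (u - 2)*(u - 1)*(u - 3)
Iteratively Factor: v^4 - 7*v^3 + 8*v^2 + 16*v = (v - 4)*(v^3 - 3*v^2 - 4*v) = (v - 4)^2*(v^2 + v) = (v - 4)^2*(v + 1)*(v)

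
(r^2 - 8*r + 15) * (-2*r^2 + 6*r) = -2*r^4 + 22*r^3 - 78*r^2 + 90*r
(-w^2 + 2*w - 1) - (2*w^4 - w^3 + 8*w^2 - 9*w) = -2*w^4 + w^3 - 9*w^2 + 11*w - 1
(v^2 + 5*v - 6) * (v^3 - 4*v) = v^5 + 5*v^4 - 10*v^3 - 20*v^2 + 24*v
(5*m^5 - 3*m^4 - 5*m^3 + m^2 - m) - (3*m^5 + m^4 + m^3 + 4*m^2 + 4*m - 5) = 2*m^5 - 4*m^4 - 6*m^3 - 3*m^2 - 5*m + 5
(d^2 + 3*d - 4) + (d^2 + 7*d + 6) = 2*d^2 + 10*d + 2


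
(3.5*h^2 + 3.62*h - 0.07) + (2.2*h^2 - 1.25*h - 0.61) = 5.7*h^2 + 2.37*h - 0.68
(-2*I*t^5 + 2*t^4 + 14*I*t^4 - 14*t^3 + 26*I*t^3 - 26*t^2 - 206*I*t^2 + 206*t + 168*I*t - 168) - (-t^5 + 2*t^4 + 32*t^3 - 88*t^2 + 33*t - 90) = t^5 - 2*I*t^5 + 14*I*t^4 - 46*t^3 + 26*I*t^3 + 62*t^2 - 206*I*t^2 + 173*t + 168*I*t - 78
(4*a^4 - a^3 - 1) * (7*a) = 28*a^5 - 7*a^4 - 7*a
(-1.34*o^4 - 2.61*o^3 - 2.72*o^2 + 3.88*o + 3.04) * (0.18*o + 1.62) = -0.2412*o^5 - 2.6406*o^4 - 4.7178*o^3 - 3.708*o^2 + 6.8328*o + 4.9248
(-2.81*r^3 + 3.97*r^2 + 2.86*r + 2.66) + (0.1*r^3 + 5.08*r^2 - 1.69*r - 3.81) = -2.71*r^3 + 9.05*r^2 + 1.17*r - 1.15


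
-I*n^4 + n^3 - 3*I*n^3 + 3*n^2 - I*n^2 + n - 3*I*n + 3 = (n + 3)*(n - I)*(n + I)*(-I*n + 1)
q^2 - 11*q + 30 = (q - 6)*(q - 5)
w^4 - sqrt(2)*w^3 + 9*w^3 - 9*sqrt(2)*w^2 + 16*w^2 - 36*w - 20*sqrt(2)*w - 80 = (w + 4)*(w + 5)*(w - 2*sqrt(2))*(w + sqrt(2))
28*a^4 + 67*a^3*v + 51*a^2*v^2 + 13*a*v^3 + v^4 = (a + v)^2*(4*a + v)*(7*a + v)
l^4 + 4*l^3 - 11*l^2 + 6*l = l*(l - 1)^2*(l + 6)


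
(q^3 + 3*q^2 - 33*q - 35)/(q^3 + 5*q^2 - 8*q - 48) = (q^3 + 3*q^2 - 33*q - 35)/(q^3 + 5*q^2 - 8*q - 48)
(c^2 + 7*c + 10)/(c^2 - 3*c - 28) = (c^2 + 7*c + 10)/(c^2 - 3*c - 28)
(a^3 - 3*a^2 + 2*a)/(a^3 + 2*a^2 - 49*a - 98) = a*(a^2 - 3*a + 2)/(a^3 + 2*a^2 - 49*a - 98)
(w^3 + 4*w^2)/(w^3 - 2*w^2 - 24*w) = w/(w - 6)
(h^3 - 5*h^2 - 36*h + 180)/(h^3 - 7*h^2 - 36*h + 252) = (h - 5)/(h - 7)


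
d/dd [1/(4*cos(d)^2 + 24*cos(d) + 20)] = (cos(d) + 3)*sin(d)/(2*(cos(d)^2 + 6*cos(d) + 5)^2)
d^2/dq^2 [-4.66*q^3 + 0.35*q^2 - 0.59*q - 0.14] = 0.7 - 27.96*q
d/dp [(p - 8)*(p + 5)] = 2*p - 3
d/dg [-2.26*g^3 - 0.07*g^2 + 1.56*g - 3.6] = -6.78*g^2 - 0.14*g + 1.56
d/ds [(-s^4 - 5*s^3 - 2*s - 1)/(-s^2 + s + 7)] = (2*s^5 + 2*s^4 - 38*s^3 - 107*s^2 - 2*s - 13)/(s^4 - 2*s^3 - 13*s^2 + 14*s + 49)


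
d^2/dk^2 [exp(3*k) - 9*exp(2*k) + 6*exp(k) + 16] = (9*exp(2*k) - 36*exp(k) + 6)*exp(k)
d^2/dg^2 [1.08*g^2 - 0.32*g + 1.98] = 2.16000000000000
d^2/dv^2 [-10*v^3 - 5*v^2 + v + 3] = -60*v - 10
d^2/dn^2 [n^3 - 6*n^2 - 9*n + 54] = 6*n - 12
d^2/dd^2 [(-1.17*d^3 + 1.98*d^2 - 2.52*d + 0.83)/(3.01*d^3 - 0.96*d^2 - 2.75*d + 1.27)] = (-2.8421709430404e-14*d^7 + 29.1163319999999*d^6 - 195.096762*d^5 + 285.936756*d^4 - 221.706174*d^3 + 117.967512*d^2 - 35.646708*d + 3.362506)/(27.270901*d^9 - 26.093088*d^8 - 66.423777*d^7 + 81.312645*d^6 + 38.667423*d^5 - 81.343254*d^4 + 13.884412*d^3 + 24.167973*d^2 - 13.306425*d + 2.048383)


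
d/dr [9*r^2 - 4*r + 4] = 18*r - 4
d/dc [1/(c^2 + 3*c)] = (-2*c - 3)/(c^2*(c + 3)^2)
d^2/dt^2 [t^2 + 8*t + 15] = 2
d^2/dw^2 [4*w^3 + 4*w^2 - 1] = 24*w + 8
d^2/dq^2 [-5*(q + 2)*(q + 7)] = -10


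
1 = 1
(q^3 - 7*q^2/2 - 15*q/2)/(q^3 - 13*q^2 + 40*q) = (q + 3/2)/(q - 8)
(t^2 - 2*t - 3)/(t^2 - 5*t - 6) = (t - 3)/(t - 6)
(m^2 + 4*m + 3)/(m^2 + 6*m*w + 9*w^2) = (m^2 + 4*m + 3)/(m^2 + 6*m*w + 9*w^2)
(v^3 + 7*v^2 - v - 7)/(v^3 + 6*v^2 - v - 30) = (v^3 + 7*v^2 - v - 7)/(v^3 + 6*v^2 - v - 30)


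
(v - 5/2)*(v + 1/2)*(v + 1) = v^3 - v^2 - 13*v/4 - 5/4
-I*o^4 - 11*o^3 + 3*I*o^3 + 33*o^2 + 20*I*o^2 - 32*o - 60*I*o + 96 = (o - 3)*(o - 8*I)*(o - 4*I)*(-I*o + 1)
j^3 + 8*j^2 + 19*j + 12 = (j + 1)*(j + 3)*(j + 4)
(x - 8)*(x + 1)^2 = x^3 - 6*x^2 - 15*x - 8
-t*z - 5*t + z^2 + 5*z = (-t + z)*(z + 5)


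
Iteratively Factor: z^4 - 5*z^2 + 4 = (z - 2)*(z^3 + 2*z^2 - z - 2) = (z - 2)*(z + 2)*(z^2 - 1) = (z - 2)*(z + 1)*(z + 2)*(z - 1)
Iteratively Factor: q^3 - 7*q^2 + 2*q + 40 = (q + 2)*(q^2 - 9*q + 20) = (q - 4)*(q + 2)*(q - 5)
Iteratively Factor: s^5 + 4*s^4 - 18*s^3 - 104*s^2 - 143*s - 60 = (s - 5)*(s^4 + 9*s^3 + 27*s^2 + 31*s + 12) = (s - 5)*(s + 3)*(s^3 + 6*s^2 + 9*s + 4) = (s - 5)*(s + 1)*(s + 3)*(s^2 + 5*s + 4) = (s - 5)*(s + 1)*(s + 3)*(s + 4)*(s + 1)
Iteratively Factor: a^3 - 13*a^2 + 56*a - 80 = (a - 5)*(a^2 - 8*a + 16) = (a - 5)*(a - 4)*(a - 4)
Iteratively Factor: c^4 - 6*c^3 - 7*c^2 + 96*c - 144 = (c - 3)*(c^3 - 3*c^2 - 16*c + 48) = (c - 3)^2*(c^2 - 16) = (c - 4)*(c - 3)^2*(c + 4)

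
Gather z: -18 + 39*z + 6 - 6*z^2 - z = -6*z^2 + 38*z - 12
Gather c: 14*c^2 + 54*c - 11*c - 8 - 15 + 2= 14*c^2 + 43*c - 21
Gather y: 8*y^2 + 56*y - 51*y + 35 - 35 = 8*y^2 + 5*y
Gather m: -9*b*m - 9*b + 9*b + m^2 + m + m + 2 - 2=m^2 + m*(2 - 9*b)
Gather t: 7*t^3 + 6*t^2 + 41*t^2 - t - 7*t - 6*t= 7*t^3 + 47*t^2 - 14*t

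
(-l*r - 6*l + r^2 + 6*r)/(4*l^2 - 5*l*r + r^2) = (r + 6)/(-4*l + r)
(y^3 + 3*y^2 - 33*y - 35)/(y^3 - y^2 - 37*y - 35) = (y^2 + 2*y - 35)/(y^2 - 2*y - 35)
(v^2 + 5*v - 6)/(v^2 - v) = (v + 6)/v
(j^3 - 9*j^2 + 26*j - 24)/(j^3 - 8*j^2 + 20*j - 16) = (j - 3)/(j - 2)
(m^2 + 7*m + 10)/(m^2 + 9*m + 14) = (m + 5)/(m + 7)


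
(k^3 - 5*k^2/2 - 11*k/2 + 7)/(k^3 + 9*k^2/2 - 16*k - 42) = (k - 1)/(k + 6)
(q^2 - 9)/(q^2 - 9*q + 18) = (q + 3)/(q - 6)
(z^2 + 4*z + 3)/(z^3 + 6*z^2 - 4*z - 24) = (z^2 + 4*z + 3)/(z^3 + 6*z^2 - 4*z - 24)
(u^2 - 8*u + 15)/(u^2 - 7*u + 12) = (u - 5)/(u - 4)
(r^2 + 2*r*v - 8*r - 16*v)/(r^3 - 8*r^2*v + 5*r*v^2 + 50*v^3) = (r - 8)/(r^2 - 10*r*v + 25*v^2)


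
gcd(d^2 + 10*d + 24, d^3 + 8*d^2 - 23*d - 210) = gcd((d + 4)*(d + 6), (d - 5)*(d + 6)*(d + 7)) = d + 6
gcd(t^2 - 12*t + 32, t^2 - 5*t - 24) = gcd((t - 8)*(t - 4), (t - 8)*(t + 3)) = t - 8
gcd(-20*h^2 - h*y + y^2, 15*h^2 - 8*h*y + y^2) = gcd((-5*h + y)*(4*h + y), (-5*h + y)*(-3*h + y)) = -5*h + y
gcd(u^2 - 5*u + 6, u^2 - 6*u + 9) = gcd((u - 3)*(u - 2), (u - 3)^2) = u - 3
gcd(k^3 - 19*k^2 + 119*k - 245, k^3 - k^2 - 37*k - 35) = k - 7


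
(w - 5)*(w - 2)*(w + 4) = w^3 - 3*w^2 - 18*w + 40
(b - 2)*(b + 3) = b^2 + b - 6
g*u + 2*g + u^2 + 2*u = (g + u)*(u + 2)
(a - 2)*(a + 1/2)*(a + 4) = a^3 + 5*a^2/2 - 7*a - 4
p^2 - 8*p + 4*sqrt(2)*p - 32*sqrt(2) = (p - 8)*(p + 4*sqrt(2))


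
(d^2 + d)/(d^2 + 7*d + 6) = d/(d + 6)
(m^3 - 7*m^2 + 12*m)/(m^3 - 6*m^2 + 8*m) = (m - 3)/(m - 2)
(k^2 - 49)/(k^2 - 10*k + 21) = (k + 7)/(k - 3)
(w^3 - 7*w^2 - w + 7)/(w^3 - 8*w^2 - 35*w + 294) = (w^2 - 1)/(w^2 - w - 42)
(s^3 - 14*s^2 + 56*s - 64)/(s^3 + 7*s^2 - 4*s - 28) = (s^2 - 12*s + 32)/(s^2 + 9*s + 14)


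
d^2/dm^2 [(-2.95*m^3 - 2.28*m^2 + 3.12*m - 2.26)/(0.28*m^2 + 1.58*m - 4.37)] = (2.22044604925031e-16*m^5 + 5.32907051820075e-15*m^4 - 19.44144*m^3 + 104.409468*m^2 - 321.108282*m - 60.81156)/(0.021952*m^6 + 0.371616*m^5 + 1.069152*m^4 - 7.655416*m^3 - 16.686408*m^2 + 90.519306*m - 83.453453)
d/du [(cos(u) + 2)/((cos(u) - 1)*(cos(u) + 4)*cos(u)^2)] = (3*cos(u)^3 + 14*cos(u)^2 + 14*cos(u) - 16)*sin(u)/((cos(u) - 1)^2*(cos(u) + 4)^2*cos(u)^3)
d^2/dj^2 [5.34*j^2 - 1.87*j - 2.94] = 10.6800000000000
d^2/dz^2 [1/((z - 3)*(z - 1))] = 2*((z - 3)^2 + (z - 3)*(z - 1) + (z - 1)^2)/((z - 3)^3*(z - 1)^3)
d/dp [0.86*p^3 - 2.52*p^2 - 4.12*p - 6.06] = 2.58*p^2 - 5.04*p - 4.12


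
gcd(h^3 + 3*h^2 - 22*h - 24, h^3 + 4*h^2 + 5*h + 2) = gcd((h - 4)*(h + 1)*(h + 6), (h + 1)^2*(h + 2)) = h + 1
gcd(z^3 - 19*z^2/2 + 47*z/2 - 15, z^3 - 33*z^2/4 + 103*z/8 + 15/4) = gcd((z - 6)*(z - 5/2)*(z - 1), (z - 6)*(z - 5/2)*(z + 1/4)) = z^2 - 17*z/2 + 15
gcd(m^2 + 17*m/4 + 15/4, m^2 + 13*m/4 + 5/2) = m + 5/4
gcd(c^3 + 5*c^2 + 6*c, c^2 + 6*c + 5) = 1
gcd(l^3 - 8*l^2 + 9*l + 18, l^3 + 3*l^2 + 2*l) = l + 1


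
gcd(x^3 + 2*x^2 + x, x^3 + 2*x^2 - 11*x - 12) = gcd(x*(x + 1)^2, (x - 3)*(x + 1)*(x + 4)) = x + 1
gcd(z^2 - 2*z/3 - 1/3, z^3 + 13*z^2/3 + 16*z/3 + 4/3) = z + 1/3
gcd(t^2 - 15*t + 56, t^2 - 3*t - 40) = t - 8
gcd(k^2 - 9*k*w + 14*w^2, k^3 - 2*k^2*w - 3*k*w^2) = 1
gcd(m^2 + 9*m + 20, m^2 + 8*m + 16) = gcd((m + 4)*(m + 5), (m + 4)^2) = m + 4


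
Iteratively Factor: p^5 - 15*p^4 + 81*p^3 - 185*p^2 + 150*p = (p - 2)*(p^4 - 13*p^3 + 55*p^2 - 75*p) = (p - 5)*(p - 2)*(p^3 - 8*p^2 + 15*p) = (p - 5)^2*(p - 2)*(p^2 - 3*p) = (p - 5)^2*(p - 3)*(p - 2)*(p)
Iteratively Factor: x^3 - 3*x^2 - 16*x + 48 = (x + 4)*(x^2 - 7*x + 12) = (x - 4)*(x + 4)*(x - 3)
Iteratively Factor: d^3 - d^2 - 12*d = (d)*(d^2 - d - 12) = d*(d - 4)*(d + 3)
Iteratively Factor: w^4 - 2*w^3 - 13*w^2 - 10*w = (w + 1)*(w^3 - 3*w^2 - 10*w) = w*(w + 1)*(w^2 - 3*w - 10) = w*(w - 5)*(w + 1)*(w + 2)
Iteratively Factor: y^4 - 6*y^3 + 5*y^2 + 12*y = (y)*(y^3 - 6*y^2 + 5*y + 12) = y*(y + 1)*(y^2 - 7*y + 12) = y*(y - 4)*(y + 1)*(y - 3)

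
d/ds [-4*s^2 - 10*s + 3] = -8*s - 10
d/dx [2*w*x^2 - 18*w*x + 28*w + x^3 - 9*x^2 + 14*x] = 4*w*x - 18*w + 3*x^2 - 18*x + 14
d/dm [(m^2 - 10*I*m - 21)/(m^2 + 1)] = 2*(5*I*m^2 + 22*m - 5*I)/(m^4 + 2*m^2 + 1)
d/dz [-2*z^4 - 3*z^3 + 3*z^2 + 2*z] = -8*z^3 - 9*z^2 + 6*z + 2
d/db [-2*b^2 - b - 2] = -4*b - 1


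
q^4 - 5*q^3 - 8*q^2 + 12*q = q*(q - 6)*(q - 1)*(q + 2)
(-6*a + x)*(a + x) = -6*a^2 - 5*a*x + x^2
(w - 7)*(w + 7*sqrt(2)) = w^2 - 7*w + 7*sqrt(2)*w - 49*sqrt(2)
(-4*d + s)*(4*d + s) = -16*d^2 + s^2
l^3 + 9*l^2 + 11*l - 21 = (l - 1)*(l + 3)*(l + 7)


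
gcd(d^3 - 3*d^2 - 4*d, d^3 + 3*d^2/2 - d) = d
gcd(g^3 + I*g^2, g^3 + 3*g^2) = g^2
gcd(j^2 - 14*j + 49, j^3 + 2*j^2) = 1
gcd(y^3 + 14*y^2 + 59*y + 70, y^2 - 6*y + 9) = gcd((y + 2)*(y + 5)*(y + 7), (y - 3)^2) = 1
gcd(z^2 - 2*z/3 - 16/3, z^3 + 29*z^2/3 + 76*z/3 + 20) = z + 2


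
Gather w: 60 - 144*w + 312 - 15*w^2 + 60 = -15*w^2 - 144*w + 432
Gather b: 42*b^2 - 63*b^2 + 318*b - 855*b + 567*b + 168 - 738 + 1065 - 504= -21*b^2 + 30*b - 9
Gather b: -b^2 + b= -b^2 + b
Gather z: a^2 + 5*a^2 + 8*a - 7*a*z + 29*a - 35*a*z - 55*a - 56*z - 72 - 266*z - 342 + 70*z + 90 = 6*a^2 - 18*a + z*(-42*a - 252) - 324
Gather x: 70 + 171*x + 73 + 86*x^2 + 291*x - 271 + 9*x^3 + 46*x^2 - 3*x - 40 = 9*x^3 + 132*x^2 + 459*x - 168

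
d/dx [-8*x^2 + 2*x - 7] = 2 - 16*x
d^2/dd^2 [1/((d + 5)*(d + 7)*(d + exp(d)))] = (-(d + 5)^2*(d + 7)^2*(d + exp(d))*exp(d) + 2*(d + 5)^2*(d + 7)^2*(exp(d) + 1)^2 + 2*(d + 5)^2*(d + 7)*(d + exp(d))*(exp(d) + 1) + 2*(d + 5)^2*(d + exp(d))^2 + 2*(d + 5)*(d + 7)^2*(d + exp(d))*(exp(d) + 1) + 2*(d + 5)*(d + 7)*(d + exp(d))^2 + 2*(d + 7)^2*(d + exp(d))^2)/((d + 5)^3*(d + 7)^3*(d + exp(d))^3)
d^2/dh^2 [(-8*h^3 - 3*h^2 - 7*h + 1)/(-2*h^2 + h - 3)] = 2*(-6*h^3 - 138*h^2 + 96*h + 53)/(8*h^6 - 12*h^5 + 42*h^4 - 37*h^3 + 63*h^2 - 27*h + 27)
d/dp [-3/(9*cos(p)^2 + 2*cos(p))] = -(6*sin(p)/cos(p)^2 + 54*tan(p))/(9*cos(p) + 2)^2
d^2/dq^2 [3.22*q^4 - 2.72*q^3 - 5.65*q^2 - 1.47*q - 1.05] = 38.64*q^2 - 16.32*q - 11.3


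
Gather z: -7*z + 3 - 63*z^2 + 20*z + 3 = -63*z^2 + 13*z + 6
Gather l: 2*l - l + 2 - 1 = l + 1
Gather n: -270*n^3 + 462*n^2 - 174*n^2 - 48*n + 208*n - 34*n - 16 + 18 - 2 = -270*n^3 + 288*n^2 + 126*n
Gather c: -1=-1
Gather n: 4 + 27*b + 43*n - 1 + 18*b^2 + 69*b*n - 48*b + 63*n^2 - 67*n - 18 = 18*b^2 - 21*b + 63*n^2 + n*(69*b - 24) - 15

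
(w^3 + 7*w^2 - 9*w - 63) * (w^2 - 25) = w^5 + 7*w^4 - 34*w^3 - 238*w^2 + 225*w + 1575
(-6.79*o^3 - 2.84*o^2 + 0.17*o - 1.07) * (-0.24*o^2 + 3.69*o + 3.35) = 1.6296*o^5 - 24.3735*o^4 - 33.2669*o^3 - 8.6299*o^2 - 3.3788*o - 3.5845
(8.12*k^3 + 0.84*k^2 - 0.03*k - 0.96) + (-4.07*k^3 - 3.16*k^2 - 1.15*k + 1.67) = 4.05*k^3 - 2.32*k^2 - 1.18*k + 0.71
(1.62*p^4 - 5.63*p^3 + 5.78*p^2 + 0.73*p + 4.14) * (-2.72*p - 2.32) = -4.4064*p^5 + 11.5552*p^4 - 2.66*p^3 - 15.3952*p^2 - 12.9544*p - 9.6048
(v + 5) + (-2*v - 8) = -v - 3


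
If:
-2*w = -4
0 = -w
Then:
No Solution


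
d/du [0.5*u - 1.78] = 0.500000000000000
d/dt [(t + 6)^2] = 2*t + 12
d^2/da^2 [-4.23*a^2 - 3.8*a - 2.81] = -8.46000000000000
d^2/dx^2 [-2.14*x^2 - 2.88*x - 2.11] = -4.28000000000000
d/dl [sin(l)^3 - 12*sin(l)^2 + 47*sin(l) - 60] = (3*sin(l)^2 - 24*sin(l) + 47)*cos(l)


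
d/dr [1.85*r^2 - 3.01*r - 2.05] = 3.7*r - 3.01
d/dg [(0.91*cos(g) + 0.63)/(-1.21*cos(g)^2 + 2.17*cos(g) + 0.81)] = (-1.1011*cos(g)^2 - 1.5246*cos(g) + 0.63)*sin(g)/(1.4641*cos(g)^4 - 5.2514*cos(g)^3 + 2.7487*cos(g)^2 + 3.5154*cos(g) + 0.6561)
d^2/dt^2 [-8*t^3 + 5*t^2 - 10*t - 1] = 10 - 48*t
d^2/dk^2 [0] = 0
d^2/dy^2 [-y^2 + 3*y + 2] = -2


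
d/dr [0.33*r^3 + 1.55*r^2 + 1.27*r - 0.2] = 0.99*r^2 + 3.1*r + 1.27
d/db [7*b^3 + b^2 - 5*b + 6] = 21*b^2 + 2*b - 5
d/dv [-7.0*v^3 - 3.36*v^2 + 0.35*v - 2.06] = -21.0*v^2 - 6.72*v + 0.35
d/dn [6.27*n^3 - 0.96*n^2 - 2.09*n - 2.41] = 18.81*n^2 - 1.92*n - 2.09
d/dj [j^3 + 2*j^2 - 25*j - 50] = 3*j^2 + 4*j - 25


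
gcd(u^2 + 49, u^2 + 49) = u^2 + 49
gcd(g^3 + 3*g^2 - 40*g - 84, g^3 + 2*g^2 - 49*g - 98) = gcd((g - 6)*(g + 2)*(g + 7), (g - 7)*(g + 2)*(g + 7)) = g^2 + 9*g + 14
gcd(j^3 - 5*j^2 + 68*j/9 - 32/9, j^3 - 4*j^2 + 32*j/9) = j^2 - 4*j + 32/9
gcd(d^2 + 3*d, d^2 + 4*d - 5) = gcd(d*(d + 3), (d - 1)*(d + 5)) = 1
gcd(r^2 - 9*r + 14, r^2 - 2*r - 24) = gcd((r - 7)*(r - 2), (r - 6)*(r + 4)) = 1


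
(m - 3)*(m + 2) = m^2 - m - 6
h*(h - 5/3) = h^2 - 5*h/3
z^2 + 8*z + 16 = (z + 4)^2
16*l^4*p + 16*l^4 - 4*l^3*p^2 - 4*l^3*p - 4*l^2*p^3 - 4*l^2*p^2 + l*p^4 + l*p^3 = (-4*l + p)*(-2*l + p)*(2*l + p)*(l*p + l)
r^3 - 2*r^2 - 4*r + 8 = (r - 2)^2*(r + 2)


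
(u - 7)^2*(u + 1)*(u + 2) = u^4 - 11*u^3 + 9*u^2 + 119*u + 98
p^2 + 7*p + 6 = (p + 1)*(p + 6)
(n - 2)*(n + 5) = n^2 + 3*n - 10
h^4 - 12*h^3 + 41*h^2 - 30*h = h*(h - 6)*(h - 5)*(h - 1)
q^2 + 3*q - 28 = (q - 4)*(q + 7)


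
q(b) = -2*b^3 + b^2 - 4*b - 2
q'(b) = -6*b^2 + 2*b - 4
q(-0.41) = -0.05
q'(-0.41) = -5.83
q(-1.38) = 10.68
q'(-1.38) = -18.19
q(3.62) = -98.25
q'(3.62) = -75.39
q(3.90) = -121.03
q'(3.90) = -87.46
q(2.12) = -25.04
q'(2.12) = -26.73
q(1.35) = -10.50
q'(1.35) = -12.24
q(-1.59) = 14.93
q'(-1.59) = -22.35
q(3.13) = -66.05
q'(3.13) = -56.52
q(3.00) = -59.00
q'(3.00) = -52.00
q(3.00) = -59.00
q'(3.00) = -52.00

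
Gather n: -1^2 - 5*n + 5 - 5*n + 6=10 - 10*n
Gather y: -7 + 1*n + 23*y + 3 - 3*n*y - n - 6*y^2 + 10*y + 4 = -6*y^2 + y*(33 - 3*n)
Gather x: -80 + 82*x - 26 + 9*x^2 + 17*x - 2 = 9*x^2 + 99*x - 108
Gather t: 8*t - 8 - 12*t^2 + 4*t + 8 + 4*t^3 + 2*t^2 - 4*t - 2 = 4*t^3 - 10*t^2 + 8*t - 2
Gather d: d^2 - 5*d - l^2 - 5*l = d^2 - 5*d - l^2 - 5*l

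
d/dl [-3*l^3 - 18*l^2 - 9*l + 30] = -9*l^2 - 36*l - 9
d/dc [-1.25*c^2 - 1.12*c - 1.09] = -2.5*c - 1.12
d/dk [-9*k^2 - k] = -18*k - 1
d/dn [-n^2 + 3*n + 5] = 3 - 2*n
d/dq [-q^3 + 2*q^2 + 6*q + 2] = -3*q^2 + 4*q + 6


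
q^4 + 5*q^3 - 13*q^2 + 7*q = q*(q - 1)^2*(q + 7)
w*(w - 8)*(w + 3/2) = w^3 - 13*w^2/2 - 12*w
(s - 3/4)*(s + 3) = s^2 + 9*s/4 - 9/4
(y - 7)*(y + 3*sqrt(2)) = y^2 - 7*y + 3*sqrt(2)*y - 21*sqrt(2)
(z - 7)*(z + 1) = z^2 - 6*z - 7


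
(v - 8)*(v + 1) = v^2 - 7*v - 8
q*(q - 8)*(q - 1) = q^3 - 9*q^2 + 8*q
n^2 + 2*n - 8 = (n - 2)*(n + 4)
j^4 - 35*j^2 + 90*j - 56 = (j - 4)*(j - 2)*(j - 1)*(j + 7)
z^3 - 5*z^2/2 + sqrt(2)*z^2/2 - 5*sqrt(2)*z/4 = z*(z - 5/2)*(z + sqrt(2)/2)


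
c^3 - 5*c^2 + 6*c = c*(c - 3)*(c - 2)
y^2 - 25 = (y - 5)*(y + 5)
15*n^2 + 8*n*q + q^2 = (3*n + q)*(5*n + q)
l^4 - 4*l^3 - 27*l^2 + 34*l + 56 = (l - 7)*(l - 2)*(l + 1)*(l + 4)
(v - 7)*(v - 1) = v^2 - 8*v + 7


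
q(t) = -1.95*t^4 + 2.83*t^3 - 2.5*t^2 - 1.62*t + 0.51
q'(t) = -7.8*t^3 + 8.49*t^2 - 5.0*t - 1.62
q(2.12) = -26.59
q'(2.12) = -48.38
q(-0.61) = -0.34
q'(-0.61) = 6.36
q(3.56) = -222.47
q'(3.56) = -263.74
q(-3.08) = -276.39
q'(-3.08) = 322.22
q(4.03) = -375.74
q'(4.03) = -394.40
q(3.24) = -149.62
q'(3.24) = -193.99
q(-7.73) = -8405.80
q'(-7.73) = 4147.07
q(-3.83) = -608.55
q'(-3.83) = 580.29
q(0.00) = 0.51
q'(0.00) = -1.62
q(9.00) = -10947.45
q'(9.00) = -5045.13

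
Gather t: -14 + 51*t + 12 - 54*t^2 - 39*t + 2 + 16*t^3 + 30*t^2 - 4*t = 16*t^3 - 24*t^2 + 8*t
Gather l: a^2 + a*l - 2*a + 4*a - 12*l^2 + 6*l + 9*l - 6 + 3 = a^2 + 2*a - 12*l^2 + l*(a + 15) - 3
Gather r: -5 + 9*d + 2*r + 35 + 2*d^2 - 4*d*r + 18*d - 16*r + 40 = 2*d^2 + 27*d + r*(-4*d - 14) + 70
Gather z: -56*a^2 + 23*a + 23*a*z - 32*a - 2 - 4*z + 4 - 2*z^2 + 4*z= -56*a^2 + 23*a*z - 9*a - 2*z^2 + 2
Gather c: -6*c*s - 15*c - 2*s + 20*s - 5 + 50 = c*(-6*s - 15) + 18*s + 45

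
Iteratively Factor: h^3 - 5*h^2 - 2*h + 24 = (h - 3)*(h^2 - 2*h - 8) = (h - 4)*(h - 3)*(h + 2)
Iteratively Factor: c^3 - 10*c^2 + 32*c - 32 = (c - 4)*(c^2 - 6*c + 8) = (c - 4)^2*(c - 2)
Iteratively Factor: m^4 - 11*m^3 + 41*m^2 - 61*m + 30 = (m - 1)*(m^3 - 10*m^2 + 31*m - 30) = (m - 3)*(m - 1)*(m^2 - 7*m + 10) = (m - 3)*(m - 2)*(m - 1)*(m - 5)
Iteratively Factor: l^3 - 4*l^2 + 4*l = (l - 2)*(l^2 - 2*l) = (l - 2)^2*(l)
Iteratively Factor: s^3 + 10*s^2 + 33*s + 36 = (s + 3)*(s^2 + 7*s + 12) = (s + 3)^2*(s + 4)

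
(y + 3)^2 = y^2 + 6*y + 9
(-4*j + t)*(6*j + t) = -24*j^2 + 2*j*t + t^2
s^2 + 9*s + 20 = (s + 4)*(s + 5)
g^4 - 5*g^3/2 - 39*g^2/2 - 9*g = g*(g - 6)*(g + 1/2)*(g + 3)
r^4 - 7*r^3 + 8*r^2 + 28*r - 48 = (r - 4)*(r - 3)*(r - 2)*(r + 2)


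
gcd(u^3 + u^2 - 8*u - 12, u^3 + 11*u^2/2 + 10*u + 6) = u^2 + 4*u + 4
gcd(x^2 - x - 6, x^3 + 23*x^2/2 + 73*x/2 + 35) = x + 2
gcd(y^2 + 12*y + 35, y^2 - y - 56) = y + 7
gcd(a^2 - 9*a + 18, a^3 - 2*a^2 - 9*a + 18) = a - 3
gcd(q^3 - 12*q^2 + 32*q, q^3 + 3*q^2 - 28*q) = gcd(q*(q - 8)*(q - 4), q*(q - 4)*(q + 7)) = q^2 - 4*q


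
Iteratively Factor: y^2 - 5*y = (y)*(y - 5)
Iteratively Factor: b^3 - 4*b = (b)*(b^2 - 4) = b*(b + 2)*(b - 2)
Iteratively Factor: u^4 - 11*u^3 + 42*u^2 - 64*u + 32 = (u - 4)*(u^3 - 7*u^2 + 14*u - 8) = (u - 4)*(u - 1)*(u^2 - 6*u + 8) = (u - 4)^2*(u - 1)*(u - 2)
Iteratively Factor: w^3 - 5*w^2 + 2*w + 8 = (w + 1)*(w^2 - 6*w + 8) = (w - 2)*(w + 1)*(w - 4)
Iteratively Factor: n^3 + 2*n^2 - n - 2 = (n + 2)*(n^2 - 1) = (n + 1)*(n + 2)*(n - 1)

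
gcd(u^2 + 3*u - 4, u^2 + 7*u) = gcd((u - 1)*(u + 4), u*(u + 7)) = 1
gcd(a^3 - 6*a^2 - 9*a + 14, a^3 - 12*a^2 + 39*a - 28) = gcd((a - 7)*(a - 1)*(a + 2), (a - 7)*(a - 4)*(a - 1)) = a^2 - 8*a + 7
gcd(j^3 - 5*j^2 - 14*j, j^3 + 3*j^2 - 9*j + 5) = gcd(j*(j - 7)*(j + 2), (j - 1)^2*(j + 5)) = 1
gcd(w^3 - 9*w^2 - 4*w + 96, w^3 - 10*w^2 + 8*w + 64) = w^2 - 12*w + 32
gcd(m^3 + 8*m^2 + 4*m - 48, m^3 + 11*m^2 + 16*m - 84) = m^2 + 4*m - 12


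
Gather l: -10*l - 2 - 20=-10*l - 22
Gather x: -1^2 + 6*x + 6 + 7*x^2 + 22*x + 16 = 7*x^2 + 28*x + 21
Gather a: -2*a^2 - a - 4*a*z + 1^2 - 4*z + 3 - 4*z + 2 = -2*a^2 + a*(-4*z - 1) - 8*z + 6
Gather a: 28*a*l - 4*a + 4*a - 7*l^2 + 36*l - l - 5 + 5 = 28*a*l - 7*l^2 + 35*l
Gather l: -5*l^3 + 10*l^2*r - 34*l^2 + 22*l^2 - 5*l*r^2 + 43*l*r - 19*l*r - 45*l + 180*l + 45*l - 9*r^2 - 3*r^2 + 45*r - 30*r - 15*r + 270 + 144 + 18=-5*l^3 + l^2*(10*r - 12) + l*(-5*r^2 + 24*r + 180) - 12*r^2 + 432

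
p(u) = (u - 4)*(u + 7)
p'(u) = 2*u + 3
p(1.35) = -22.13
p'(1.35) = 5.70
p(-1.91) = -30.08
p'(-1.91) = -0.82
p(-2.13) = -29.85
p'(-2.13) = -1.26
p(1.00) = -24.00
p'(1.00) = 5.00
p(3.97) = -0.33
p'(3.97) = 10.94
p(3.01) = -9.91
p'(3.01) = 9.02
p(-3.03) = -27.91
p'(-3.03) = -3.06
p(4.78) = 9.19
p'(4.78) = 12.56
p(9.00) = 80.00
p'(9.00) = 21.00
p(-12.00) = 80.00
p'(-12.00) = -21.00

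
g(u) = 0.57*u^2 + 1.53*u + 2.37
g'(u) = 1.14*u + 1.53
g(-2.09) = 1.66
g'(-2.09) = -0.85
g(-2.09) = 1.66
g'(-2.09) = -0.85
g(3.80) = 16.41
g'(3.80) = 5.86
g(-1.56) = 1.37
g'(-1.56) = -0.25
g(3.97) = 17.43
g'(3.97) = 6.06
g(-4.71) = 7.81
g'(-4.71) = -3.84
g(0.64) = 3.58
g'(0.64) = 2.26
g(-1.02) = 1.40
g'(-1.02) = 0.37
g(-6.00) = 13.71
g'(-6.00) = -5.31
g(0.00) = 2.37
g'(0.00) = 1.53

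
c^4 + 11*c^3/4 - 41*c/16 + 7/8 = (c - 1/2)^2*(c + 7/4)*(c + 2)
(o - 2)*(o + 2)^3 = o^4 + 4*o^3 - 16*o - 16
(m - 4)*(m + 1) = m^2 - 3*m - 4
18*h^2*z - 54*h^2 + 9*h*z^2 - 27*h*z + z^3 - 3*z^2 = (3*h + z)*(6*h + z)*(z - 3)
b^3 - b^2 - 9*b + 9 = (b - 3)*(b - 1)*(b + 3)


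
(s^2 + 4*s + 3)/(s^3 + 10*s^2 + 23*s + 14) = (s + 3)/(s^2 + 9*s + 14)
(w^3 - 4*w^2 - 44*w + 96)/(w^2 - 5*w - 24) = (w^2 + 4*w - 12)/(w + 3)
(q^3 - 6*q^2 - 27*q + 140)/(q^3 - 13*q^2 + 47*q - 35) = (q^2 + q - 20)/(q^2 - 6*q + 5)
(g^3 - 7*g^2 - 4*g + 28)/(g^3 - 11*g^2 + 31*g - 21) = (g^2 - 4)/(g^2 - 4*g + 3)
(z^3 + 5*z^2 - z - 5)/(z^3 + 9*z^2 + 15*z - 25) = (z + 1)/(z + 5)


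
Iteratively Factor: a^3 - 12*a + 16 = (a + 4)*(a^2 - 4*a + 4) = (a - 2)*(a + 4)*(a - 2)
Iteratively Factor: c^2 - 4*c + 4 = (c - 2)*(c - 2)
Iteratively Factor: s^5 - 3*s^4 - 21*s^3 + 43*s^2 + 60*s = (s - 5)*(s^4 + 2*s^3 - 11*s^2 - 12*s) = (s - 5)*(s + 1)*(s^3 + s^2 - 12*s) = (s - 5)*(s - 3)*(s + 1)*(s^2 + 4*s) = (s - 5)*(s - 3)*(s + 1)*(s + 4)*(s)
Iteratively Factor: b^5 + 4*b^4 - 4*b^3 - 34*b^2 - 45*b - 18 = (b + 2)*(b^4 + 2*b^3 - 8*b^2 - 18*b - 9) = (b + 1)*(b + 2)*(b^3 + b^2 - 9*b - 9) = (b - 3)*(b + 1)*(b + 2)*(b^2 + 4*b + 3) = (b - 3)*(b + 1)*(b + 2)*(b + 3)*(b + 1)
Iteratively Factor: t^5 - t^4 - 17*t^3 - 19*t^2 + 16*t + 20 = (t - 1)*(t^4 - 17*t^2 - 36*t - 20) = (t - 1)*(t + 1)*(t^3 - t^2 - 16*t - 20) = (t - 1)*(t + 1)*(t + 2)*(t^2 - 3*t - 10) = (t - 5)*(t - 1)*(t + 1)*(t + 2)*(t + 2)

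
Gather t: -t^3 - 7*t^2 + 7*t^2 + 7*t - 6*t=-t^3 + t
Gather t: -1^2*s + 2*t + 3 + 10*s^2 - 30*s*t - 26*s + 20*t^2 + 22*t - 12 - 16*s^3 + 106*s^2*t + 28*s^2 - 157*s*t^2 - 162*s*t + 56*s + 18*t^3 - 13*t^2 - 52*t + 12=-16*s^3 + 38*s^2 + 29*s + 18*t^3 + t^2*(7 - 157*s) + t*(106*s^2 - 192*s - 28) + 3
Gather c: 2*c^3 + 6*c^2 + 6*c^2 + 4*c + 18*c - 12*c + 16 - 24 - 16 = 2*c^3 + 12*c^2 + 10*c - 24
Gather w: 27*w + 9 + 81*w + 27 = 108*w + 36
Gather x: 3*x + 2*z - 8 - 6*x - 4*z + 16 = -3*x - 2*z + 8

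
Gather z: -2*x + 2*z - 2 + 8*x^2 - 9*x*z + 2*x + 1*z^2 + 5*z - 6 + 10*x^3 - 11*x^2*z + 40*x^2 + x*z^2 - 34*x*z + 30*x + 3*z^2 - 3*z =10*x^3 + 48*x^2 + 30*x + z^2*(x + 4) + z*(-11*x^2 - 43*x + 4) - 8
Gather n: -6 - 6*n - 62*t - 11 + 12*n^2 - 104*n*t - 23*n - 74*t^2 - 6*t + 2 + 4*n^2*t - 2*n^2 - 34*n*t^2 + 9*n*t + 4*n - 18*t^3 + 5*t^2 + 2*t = n^2*(4*t + 10) + n*(-34*t^2 - 95*t - 25) - 18*t^3 - 69*t^2 - 66*t - 15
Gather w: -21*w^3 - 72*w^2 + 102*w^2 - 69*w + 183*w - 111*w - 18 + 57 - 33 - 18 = -21*w^3 + 30*w^2 + 3*w - 12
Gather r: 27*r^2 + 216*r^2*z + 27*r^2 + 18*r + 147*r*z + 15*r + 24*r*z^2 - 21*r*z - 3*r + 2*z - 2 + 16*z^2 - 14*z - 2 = r^2*(216*z + 54) + r*(24*z^2 + 126*z + 30) + 16*z^2 - 12*z - 4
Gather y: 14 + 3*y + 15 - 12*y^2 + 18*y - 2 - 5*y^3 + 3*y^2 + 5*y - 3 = -5*y^3 - 9*y^2 + 26*y + 24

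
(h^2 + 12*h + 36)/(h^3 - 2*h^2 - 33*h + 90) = (h + 6)/(h^2 - 8*h + 15)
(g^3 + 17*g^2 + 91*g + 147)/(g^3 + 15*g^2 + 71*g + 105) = (g + 7)/(g + 5)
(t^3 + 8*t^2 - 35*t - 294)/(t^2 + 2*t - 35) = (t^2 + t - 42)/(t - 5)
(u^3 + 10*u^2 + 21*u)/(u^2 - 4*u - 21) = u*(u + 7)/(u - 7)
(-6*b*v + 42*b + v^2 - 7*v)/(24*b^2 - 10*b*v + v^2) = (v - 7)/(-4*b + v)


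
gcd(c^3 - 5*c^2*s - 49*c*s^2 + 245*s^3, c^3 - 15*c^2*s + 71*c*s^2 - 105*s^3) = c^2 - 12*c*s + 35*s^2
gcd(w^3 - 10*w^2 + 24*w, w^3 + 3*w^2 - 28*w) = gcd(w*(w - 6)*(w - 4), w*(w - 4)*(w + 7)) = w^2 - 4*w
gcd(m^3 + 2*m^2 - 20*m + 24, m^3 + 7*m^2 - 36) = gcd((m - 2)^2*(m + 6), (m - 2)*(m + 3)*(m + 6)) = m^2 + 4*m - 12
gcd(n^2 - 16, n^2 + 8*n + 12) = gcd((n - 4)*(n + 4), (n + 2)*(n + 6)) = 1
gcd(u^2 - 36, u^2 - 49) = 1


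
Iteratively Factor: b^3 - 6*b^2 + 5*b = (b - 5)*(b^2 - b) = (b - 5)*(b - 1)*(b)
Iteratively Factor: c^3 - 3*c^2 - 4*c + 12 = (c + 2)*(c^2 - 5*c + 6) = (c - 3)*(c + 2)*(c - 2)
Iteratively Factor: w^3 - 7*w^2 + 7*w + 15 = (w + 1)*(w^2 - 8*w + 15) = (w - 3)*(w + 1)*(w - 5)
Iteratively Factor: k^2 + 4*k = (k)*(k + 4)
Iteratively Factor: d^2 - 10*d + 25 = (d - 5)*(d - 5)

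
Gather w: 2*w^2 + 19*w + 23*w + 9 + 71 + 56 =2*w^2 + 42*w + 136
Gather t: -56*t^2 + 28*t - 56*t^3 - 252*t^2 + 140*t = -56*t^3 - 308*t^2 + 168*t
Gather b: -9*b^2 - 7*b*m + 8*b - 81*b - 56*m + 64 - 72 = -9*b^2 + b*(-7*m - 73) - 56*m - 8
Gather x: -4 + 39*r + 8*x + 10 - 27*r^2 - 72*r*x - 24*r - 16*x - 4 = -27*r^2 + 15*r + x*(-72*r - 8) + 2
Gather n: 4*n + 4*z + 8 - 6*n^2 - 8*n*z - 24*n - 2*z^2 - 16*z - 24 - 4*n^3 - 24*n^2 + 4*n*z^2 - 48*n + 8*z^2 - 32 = -4*n^3 - 30*n^2 + n*(4*z^2 - 8*z - 68) + 6*z^2 - 12*z - 48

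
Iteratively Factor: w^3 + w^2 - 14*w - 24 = (w + 2)*(w^2 - w - 12) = (w + 2)*(w + 3)*(w - 4)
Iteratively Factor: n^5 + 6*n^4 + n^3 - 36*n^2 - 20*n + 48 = (n - 1)*(n^4 + 7*n^3 + 8*n^2 - 28*n - 48) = (n - 1)*(n + 4)*(n^3 + 3*n^2 - 4*n - 12) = (n - 2)*(n - 1)*(n + 4)*(n^2 + 5*n + 6) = (n - 2)*(n - 1)*(n + 3)*(n + 4)*(n + 2)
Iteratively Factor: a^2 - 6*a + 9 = (a - 3)*(a - 3)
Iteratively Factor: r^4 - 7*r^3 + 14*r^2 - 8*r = (r)*(r^3 - 7*r^2 + 14*r - 8) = r*(r - 1)*(r^2 - 6*r + 8) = r*(r - 2)*(r - 1)*(r - 4)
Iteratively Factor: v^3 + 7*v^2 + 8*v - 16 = (v + 4)*(v^2 + 3*v - 4) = (v - 1)*(v + 4)*(v + 4)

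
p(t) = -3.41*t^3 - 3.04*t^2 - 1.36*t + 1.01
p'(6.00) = -406.12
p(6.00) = -853.15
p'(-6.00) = -333.16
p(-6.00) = 636.29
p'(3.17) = -123.43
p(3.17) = -142.48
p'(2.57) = -84.55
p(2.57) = -80.45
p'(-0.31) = -0.46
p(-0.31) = 1.24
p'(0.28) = -3.86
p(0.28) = 0.32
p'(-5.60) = -288.12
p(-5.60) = 512.14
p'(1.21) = -23.69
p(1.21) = -11.13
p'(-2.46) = -48.31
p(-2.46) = 36.72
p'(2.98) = -110.32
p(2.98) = -120.28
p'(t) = -10.23*t^2 - 6.08*t - 1.36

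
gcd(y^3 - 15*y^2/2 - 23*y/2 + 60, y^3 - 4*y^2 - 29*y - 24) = y^2 - 5*y - 24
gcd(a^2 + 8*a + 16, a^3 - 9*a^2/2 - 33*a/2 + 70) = a + 4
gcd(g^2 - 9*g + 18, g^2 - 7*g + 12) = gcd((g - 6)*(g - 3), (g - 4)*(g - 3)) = g - 3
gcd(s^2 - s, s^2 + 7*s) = s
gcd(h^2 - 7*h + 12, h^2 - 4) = 1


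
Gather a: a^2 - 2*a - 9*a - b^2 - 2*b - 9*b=a^2 - 11*a - b^2 - 11*b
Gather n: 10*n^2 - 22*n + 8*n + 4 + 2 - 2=10*n^2 - 14*n + 4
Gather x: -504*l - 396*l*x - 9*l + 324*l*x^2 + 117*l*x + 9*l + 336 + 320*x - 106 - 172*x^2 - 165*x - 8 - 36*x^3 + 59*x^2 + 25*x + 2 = -504*l - 36*x^3 + x^2*(324*l - 113) + x*(180 - 279*l) + 224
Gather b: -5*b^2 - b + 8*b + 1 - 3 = -5*b^2 + 7*b - 2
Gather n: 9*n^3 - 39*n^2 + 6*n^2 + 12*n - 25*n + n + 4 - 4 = 9*n^3 - 33*n^2 - 12*n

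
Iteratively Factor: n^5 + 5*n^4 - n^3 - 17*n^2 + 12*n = (n - 1)*(n^4 + 6*n^3 + 5*n^2 - 12*n) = (n - 1)*(n + 4)*(n^3 + 2*n^2 - 3*n) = (n - 1)^2*(n + 4)*(n^2 + 3*n) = n*(n - 1)^2*(n + 4)*(n + 3)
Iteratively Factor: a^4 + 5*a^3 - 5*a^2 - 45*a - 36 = (a + 4)*(a^3 + a^2 - 9*a - 9) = (a + 1)*(a + 4)*(a^2 - 9) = (a + 1)*(a + 3)*(a + 4)*(a - 3)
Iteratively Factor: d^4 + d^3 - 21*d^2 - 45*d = (d)*(d^3 + d^2 - 21*d - 45) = d*(d + 3)*(d^2 - 2*d - 15) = d*(d - 5)*(d + 3)*(d + 3)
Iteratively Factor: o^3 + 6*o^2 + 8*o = (o + 4)*(o^2 + 2*o) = o*(o + 4)*(o + 2)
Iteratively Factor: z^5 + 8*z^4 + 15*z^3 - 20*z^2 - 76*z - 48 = (z - 2)*(z^4 + 10*z^3 + 35*z^2 + 50*z + 24) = (z - 2)*(z + 3)*(z^3 + 7*z^2 + 14*z + 8) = (z - 2)*(z + 2)*(z + 3)*(z^2 + 5*z + 4) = (z - 2)*(z + 2)*(z + 3)*(z + 4)*(z + 1)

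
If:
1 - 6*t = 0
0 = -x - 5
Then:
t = 1/6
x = -5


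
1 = 1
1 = 1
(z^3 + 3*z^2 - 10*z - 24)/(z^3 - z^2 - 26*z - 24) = (z^2 - z - 6)/(z^2 - 5*z - 6)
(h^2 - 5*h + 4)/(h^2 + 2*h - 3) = (h - 4)/(h + 3)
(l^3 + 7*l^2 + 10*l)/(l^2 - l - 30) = l*(l + 2)/(l - 6)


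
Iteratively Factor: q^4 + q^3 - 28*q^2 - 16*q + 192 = (q - 4)*(q^3 + 5*q^2 - 8*q - 48) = (q - 4)*(q + 4)*(q^2 + q - 12) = (q - 4)*(q - 3)*(q + 4)*(q + 4)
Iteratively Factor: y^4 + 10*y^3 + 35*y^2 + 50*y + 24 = (y + 2)*(y^3 + 8*y^2 + 19*y + 12) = (y + 2)*(y + 3)*(y^2 + 5*y + 4) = (y + 2)*(y + 3)*(y + 4)*(y + 1)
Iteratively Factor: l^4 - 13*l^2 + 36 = (l + 2)*(l^3 - 2*l^2 - 9*l + 18) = (l - 3)*(l + 2)*(l^2 + l - 6) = (l - 3)*(l - 2)*(l + 2)*(l + 3)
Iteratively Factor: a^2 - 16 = (a + 4)*(a - 4)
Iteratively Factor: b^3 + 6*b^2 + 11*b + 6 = (b + 2)*(b^2 + 4*b + 3) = (b + 1)*(b + 2)*(b + 3)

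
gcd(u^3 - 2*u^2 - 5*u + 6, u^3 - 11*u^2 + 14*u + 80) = u + 2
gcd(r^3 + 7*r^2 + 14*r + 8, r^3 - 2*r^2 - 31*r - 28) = r^2 + 5*r + 4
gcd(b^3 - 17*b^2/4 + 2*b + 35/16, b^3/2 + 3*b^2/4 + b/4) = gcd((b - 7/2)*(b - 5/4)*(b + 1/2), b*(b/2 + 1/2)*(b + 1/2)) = b + 1/2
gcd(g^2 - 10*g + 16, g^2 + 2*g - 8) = g - 2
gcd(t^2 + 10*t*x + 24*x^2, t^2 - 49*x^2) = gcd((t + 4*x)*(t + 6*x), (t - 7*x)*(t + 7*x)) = 1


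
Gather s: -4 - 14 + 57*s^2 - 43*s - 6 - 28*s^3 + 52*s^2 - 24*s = -28*s^3 + 109*s^2 - 67*s - 24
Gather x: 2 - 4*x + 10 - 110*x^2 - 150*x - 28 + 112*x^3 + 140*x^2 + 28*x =112*x^3 + 30*x^2 - 126*x - 16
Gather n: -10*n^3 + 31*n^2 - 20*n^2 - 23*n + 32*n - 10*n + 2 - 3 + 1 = -10*n^3 + 11*n^2 - n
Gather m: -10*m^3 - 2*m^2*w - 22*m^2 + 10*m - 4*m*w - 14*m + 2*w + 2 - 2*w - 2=-10*m^3 + m^2*(-2*w - 22) + m*(-4*w - 4)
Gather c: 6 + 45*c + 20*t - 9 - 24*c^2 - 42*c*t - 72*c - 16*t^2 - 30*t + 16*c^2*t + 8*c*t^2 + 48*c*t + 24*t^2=c^2*(16*t - 24) + c*(8*t^2 + 6*t - 27) + 8*t^2 - 10*t - 3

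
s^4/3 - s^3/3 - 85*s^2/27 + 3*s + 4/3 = (s/3 + 1)*(s - 3)*(s - 4/3)*(s + 1/3)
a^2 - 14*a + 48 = (a - 8)*(a - 6)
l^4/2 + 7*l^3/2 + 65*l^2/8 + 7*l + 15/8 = (l/2 + 1/2)*(l + 1/2)*(l + 5/2)*(l + 3)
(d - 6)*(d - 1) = d^2 - 7*d + 6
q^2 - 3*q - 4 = (q - 4)*(q + 1)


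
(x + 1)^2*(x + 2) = x^3 + 4*x^2 + 5*x + 2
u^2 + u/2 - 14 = (u - 7/2)*(u + 4)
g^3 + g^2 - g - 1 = (g - 1)*(g + 1)^2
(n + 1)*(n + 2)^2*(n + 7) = n^4 + 12*n^3 + 43*n^2 + 60*n + 28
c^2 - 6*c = c*(c - 6)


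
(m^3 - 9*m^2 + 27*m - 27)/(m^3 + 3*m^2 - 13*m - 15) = (m^2 - 6*m + 9)/(m^2 + 6*m + 5)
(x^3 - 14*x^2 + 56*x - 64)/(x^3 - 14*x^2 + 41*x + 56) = (x^2 - 6*x + 8)/(x^2 - 6*x - 7)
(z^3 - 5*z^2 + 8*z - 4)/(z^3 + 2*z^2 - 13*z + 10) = (z - 2)/(z + 5)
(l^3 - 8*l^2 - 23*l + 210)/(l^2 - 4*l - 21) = (l^2 - l - 30)/(l + 3)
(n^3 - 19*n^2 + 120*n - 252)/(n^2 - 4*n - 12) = (n^2 - 13*n + 42)/(n + 2)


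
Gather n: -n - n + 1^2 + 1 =2 - 2*n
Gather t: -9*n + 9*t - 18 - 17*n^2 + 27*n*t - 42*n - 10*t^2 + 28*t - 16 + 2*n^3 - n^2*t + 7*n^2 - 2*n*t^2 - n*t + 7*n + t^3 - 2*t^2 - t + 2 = 2*n^3 - 10*n^2 - 44*n + t^3 + t^2*(-2*n - 12) + t*(-n^2 + 26*n + 36) - 32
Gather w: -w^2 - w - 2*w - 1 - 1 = -w^2 - 3*w - 2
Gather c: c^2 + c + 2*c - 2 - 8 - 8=c^2 + 3*c - 18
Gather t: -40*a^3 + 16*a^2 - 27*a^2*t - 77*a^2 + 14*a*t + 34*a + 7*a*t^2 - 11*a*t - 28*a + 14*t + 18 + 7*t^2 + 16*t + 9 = -40*a^3 - 61*a^2 + 6*a + t^2*(7*a + 7) + t*(-27*a^2 + 3*a + 30) + 27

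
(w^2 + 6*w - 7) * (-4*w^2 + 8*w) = -4*w^4 - 16*w^3 + 76*w^2 - 56*w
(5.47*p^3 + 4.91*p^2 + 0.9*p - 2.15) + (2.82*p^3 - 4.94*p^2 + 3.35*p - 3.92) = 8.29*p^3 - 0.0300000000000002*p^2 + 4.25*p - 6.07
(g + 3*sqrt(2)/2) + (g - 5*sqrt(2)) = 2*g - 7*sqrt(2)/2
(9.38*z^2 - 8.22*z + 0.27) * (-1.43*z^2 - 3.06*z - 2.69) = -13.4134*z^4 - 16.9482*z^3 - 0.4651*z^2 + 21.2856*z - 0.7263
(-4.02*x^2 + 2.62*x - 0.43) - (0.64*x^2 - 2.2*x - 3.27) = -4.66*x^2 + 4.82*x + 2.84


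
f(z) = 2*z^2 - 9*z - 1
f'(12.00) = 39.00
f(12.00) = 179.00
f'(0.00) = -9.00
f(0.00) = -1.00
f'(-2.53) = -19.12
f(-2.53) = 34.57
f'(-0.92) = -12.68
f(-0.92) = 8.97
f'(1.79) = -1.84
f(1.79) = -10.70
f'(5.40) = 12.60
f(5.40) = 8.72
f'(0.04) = -8.84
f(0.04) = -1.36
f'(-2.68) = -19.72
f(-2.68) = 37.48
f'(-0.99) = -12.96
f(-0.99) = 9.87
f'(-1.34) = -14.36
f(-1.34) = 14.65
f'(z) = 4*z - 9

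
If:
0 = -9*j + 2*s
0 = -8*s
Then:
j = 0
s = 0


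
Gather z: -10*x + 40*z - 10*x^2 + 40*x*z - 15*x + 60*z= -10*x^2 - 25*x + z*(40*x + 100)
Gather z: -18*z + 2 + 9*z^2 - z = 9*z^2 - 19*z + 2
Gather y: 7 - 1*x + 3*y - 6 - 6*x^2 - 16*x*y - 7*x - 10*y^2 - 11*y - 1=-6*x^2 - 8*x - 10*y^2 + y*(-16*x - 8)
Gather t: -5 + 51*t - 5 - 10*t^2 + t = -10*t^2 + 52*t - 10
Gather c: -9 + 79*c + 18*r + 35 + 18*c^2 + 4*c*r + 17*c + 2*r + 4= 18*c^2 + c*(4*r + 96) + 20*r + 30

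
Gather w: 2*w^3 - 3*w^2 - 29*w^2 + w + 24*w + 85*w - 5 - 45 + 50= 2*w^3 - 32*w^2 + 110*w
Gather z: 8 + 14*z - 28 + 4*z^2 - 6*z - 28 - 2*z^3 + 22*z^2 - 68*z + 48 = -2*z^3 + 26*z^2 - 60*z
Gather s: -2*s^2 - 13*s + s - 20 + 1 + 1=-2*s^2 - 12*s - 18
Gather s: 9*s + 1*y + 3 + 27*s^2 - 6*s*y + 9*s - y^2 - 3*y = 27*s^2 + s*(18 - 6*y) - y^2 - 2*y + 3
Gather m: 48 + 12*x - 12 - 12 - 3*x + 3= 9*x + 27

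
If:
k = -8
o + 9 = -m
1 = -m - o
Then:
No Solution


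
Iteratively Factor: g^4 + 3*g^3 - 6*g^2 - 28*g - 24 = (g + 2)*(g^3 + g^2 - 8*g - 12) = (g + 2)^2*(g^2 - g - 6) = (g + 2)^3*(g - 3)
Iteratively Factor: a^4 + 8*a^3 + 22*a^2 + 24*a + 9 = (a + 1)*(a^3 + 7*a^2 + 15*a + 9) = (a + 1)^2*(a^2 + 6*a + 9) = (a + 1)^2*(a + 3)*(a + 3)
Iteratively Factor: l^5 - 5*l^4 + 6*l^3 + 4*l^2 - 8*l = (l - 2)*(l^4 - 3*l^3 + 4*l) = (l - 2)*(l + 1)*(l^3 - 4*l^2 + 4*l) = (l - 2)^2*(l + 1)*(l^2 - 2*l) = (l - 2)^3*(l + 1)*(l)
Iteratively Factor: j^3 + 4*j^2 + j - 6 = (j + 2)*(j^2 + 2*j - 3) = (j + 2)*(j + 3)*(j - 1)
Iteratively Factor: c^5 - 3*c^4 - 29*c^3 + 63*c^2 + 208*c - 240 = (c - 4)*(c^4 + c^3 - 25*c^2 - 37*c + 60) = (c - 4)*(c + 3)*(c^3 - 2*c^2 - 19*c + 20) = (c - 4)*(c - 1)*(c + 3)*(c^2 - c - 20) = (c - 5)*(c - 4)*(c - 1)*(c + 3)*(c + 4)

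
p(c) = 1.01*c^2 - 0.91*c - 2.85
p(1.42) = -2.11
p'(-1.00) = -2.93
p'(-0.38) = -1.68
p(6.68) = 36.14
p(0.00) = -2.85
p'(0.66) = 0.42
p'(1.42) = 1.96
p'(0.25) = -0.40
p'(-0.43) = -1.78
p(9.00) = 70.77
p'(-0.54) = -2.00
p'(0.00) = -0.91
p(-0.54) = -2.06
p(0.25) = -3.01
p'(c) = 2.02*c - 0.91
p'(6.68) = 12.58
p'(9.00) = 17.27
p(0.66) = -3.01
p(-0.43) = -2.27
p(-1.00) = -0.93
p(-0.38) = -2.36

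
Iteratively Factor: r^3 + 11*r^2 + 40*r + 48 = (r + 4)*(r^2 + 7*r + 12) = (r + 4)^2*(r + 3)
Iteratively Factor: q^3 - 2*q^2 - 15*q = (q + 3)*(q^2 - 5*q) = (q - 5)*(q + 3)*(q)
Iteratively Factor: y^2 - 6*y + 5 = (y - 5)*(y - 1)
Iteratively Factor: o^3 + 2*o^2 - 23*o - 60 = (o - 5)*(o^2 + 7*o + 12) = (o - 5)*(o + 3)*(o + 4)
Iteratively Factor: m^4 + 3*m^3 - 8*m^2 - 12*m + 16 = (m + 4)*(m^3 - m^2 - 4*m + 4) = (m - 1)*(m + 4)*(m^2 - 4) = (m - 2)*(m - 1)*(m + 4)*(m + 2)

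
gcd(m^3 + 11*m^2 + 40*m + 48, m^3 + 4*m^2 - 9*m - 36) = m^2 + 7*m + 12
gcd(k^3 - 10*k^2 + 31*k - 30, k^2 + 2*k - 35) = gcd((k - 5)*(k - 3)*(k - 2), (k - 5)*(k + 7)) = k - 5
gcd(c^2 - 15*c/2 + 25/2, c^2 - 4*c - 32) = 1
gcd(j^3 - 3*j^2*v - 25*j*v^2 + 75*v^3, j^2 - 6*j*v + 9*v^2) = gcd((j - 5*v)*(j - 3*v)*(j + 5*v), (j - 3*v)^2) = -j + 3*v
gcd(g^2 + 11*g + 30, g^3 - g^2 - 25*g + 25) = g + 5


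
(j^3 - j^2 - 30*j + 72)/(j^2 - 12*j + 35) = (j^3 - j^2 - 30*j + 72)/(j^2 - 12*j + 35)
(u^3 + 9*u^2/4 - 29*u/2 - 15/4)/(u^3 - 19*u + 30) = (u + 1/4)/(u - 2)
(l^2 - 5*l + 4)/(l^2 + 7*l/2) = 2*(l^2 - 5*l + 4)/(l*(2*l + 7))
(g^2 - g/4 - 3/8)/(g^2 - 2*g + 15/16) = 2*(2*g + 1)/(4*g - 5)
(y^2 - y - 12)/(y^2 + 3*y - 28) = (y + 3)/(y + 7)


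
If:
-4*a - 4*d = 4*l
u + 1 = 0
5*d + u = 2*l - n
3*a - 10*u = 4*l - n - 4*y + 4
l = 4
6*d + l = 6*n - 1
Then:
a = -193/36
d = 49/36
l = 4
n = 79/36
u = -1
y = 215/36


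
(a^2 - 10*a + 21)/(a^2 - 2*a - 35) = (a - 3)/(a + 5)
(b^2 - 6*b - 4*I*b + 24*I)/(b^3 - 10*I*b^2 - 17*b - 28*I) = (b - 6)/(b^2 - 6*I*b + 7)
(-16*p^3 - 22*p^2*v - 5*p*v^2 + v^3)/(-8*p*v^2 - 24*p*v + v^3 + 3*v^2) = (2*p^2 + 3*p*v + v^2)/(v*(v + 3))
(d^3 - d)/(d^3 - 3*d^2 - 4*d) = (d - 1)/(d - 4)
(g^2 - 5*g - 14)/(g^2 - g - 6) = (g - 7)/(g - 3)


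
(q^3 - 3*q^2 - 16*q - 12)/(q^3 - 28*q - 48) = (q + 1)/(q + 4)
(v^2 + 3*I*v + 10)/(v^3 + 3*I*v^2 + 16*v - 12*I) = (v + 5*I)/(v^2 + 5*I*v + 6)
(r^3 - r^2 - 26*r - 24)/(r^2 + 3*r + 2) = (r^2 - 2*r - 24)/(r + 2)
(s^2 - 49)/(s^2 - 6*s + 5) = (s^2 - 49)/(s^2 - 6*s + 5)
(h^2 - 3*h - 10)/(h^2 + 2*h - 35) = (h + 2)/(h + 7)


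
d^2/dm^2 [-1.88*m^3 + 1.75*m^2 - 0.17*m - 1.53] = 3.5 - 11.28*m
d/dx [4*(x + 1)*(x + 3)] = 8*x + 16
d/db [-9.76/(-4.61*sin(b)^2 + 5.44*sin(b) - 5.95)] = (53.0944 - 89.9872*sin(b))*cos(b)/(4.61*sin(b)^2 - 5.44*sin(b) + 5.95)^2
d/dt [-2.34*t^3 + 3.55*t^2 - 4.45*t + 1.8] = -7.02*t^2 + 7.1*t - 4.45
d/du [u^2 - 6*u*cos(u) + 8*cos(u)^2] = 6*u*sin(u) + 2*u - 8*sin(2*u) - 6*cos(u)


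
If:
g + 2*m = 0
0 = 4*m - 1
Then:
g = -1/2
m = 1/4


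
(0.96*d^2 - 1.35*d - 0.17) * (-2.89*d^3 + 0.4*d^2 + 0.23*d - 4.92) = -2.7744*d^5 + 4.2855*d^4 + 0.1721*d^3 - 5.1017*d^2 + 6.6029*d + 0.8364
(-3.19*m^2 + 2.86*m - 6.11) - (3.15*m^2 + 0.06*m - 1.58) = -6.34*m^2 + 2.8*m - 4.53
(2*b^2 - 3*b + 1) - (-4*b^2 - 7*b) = 6*b^2 + 4*b + 1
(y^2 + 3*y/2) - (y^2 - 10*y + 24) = 23*y/2 - 24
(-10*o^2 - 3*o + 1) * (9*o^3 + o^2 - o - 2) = -90*o^5 - 37*o^4 + 16*o^3 + 24*o^2 + 5*o - 2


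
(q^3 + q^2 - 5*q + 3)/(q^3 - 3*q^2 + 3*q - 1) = (q + 3)/(q - 1)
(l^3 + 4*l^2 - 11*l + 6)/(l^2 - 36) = (l^2 - 2*l + 1)/(l - 6)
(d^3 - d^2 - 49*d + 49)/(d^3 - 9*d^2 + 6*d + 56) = (d^2 + 6*d - 7)/(d^2 - 2*d - 8)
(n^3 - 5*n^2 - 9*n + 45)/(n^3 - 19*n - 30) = (n - 3)/(n + 2)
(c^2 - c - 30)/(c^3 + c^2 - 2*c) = (c^2 - c - 30)/(c*(c^2 + c - 2))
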